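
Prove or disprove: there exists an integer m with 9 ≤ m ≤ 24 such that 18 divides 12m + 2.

No, no such integer m in that range exists.

For m = 9, 10, …, 24 the values of 12m + 2 modulo 18 are 2, 14, 8, 2, 14, 8, 2, 14, 8, 2, 14, 8, 2, 14, 8, 2 respectively.
The residue 0 does not occur, so no m in [9, 24] makes 12m + 2 a multiple of 18.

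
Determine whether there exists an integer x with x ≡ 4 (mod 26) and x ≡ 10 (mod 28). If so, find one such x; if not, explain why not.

x = 290

Here gcd(26, 28) = 2, and both 4 and 10 leave remainder 0 mod 2, so the system is consistent.
Write x = 4 + 26t. Then 26t ≡ 10 − 4 ≡ 6 (mod 28); dividing through by 2 gives 13t ≡ 3 (mod 14).
Invert 13 mod 14 by the Euclidean algorithm: 14 = 1·13 + 1, 13 = 13·1 + 0; back-substituting, 1 = 14 − 1·13. Hence 13·(-1) ≡ 1, so 13⁻¹ ≡ -1 ≡ 13 (mod 14).
Multiplying by 13: t ≡ 13·3 = 39 ≡ 11 (mod 14).
Then x = 4 + 26·11 = 290.
Check: 290 mod 26 = 4, 290 mod 28 = 10. ✓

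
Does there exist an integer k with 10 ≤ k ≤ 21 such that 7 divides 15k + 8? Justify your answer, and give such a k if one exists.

Try k = 13: 15·13 + 8 = 203 = 29·7, which is divisible by 7.

k = 13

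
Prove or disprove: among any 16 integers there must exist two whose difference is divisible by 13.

Each integer lies in one of the 13 residue classes modulo 13.
Since 16 > 13, two of the 16 integers must share a residue class by the pigeonhole principle; call them a and b.
Equal remainders mean a − b ≡ 0 (mod 13), so 13 divides their difference.

Yes.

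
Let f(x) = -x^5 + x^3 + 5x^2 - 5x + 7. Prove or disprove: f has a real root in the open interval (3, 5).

The endpoint values f(3) = -179 and f(5) = -2893 are both negative. Claim: f(x) < 0 for every x in (3, 5).
Substitute x = 3 + u, where 0 < u < 2 on the interval. Expanding, f(3 + u) = -u^5 - 15u^4 - 89u^3 - 256u^2 - 353u - 179.
The nonzero coefficients here are all negative, so for u > 0 every term is negative (or zero), and the constant term -179 is strictly negative.
Therefore f(x) < 0 throughout (3, 5), and f has no zero there.

No.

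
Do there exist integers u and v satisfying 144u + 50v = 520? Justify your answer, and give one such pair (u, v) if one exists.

u = 5, v = -4

Every value of 144u + 50v is a multiple of gcd(144, 50) = 2; since 2 ∣ 520, solutions exist.
Dividing through by 2 reduces the equation to 72u + 25v = 260.
Run the Euclidean algorithm on 72 and 25: 72 = 2·25 + 22, 25 = 1·22 + 3, 22 = 7·3 + 1, 3 = 3·1 + 0.
Working back up the chain: 1 = 22 − 7·3 = 22 − 7·(25 − 1·22) = −7·25 + 8·22 = −7·25 + 8·(72 − 2·25) = 8·72 − 23·25. So 72·8 + 25·(-23) = 1.
Times 260: 72·2080 + 25·(-5980) = 260, so (2080, -5980) solves it.
The general solution is u = 2080 + 25k, v = -5980 − 72k; taking k = -83 gives the smaller pair u = 5, v = -4.
Indeed 144·5 + 50·(-4) = 720 − 200 = 520.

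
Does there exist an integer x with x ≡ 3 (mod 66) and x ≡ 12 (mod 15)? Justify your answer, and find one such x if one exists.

Here gcd(66, 15) = 3, and both 3 and 12 leave remainder 0 mod 3, so the system is consistent.
The integers ≡ 3 (mod 66) are 3, 69, 135, 201, 267, …; their remainders mod 15 are 3, 9, 0, 6, 12, so x = 267 is the first that is ≡ 12 (mod 15).
Check: 267 mod 66 = 3, 267 mod 15 = 12. ✓

x = 267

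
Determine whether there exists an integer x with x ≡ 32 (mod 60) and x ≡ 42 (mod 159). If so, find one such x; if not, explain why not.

There is no such integer.

Reduce both congruences modulo 3, which divides 60 and 159: they say x ≡ 32 (mod 3) and x ≡ 42 (mod 3).
These are incompatible: 32 − 42 = -10 is not divisible by 3.
Therefore no such x exists.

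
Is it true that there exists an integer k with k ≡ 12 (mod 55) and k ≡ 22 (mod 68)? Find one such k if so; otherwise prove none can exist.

gcd(55, 68) = 1, so the Chinese Remainder Theorem guarantees exactly one residue class mod 3740 satisfying both.
Write k = 12 + 55t and require 12 + 55t ≡ 22 (mod 68), i.e. 55t ≡ 10 (mod 68).
Invert 55 mod 68 by the Euclidean algorithm: 68 = 1·55 + 13, 55 = 4·13 + 3, 13 = 4·3 + 1, 3 = 3·1 + 0; back-substituting, 1 = 13 − 4·3 = 13 − 4·(55 − 4·13) = −4·55 + 17·13 = −4·55 + 17·(68 − 1·55) = 17·68 − 21·55. Hence 55·(-21) ≡ 1, so 55⁻¹ ≡ -21 ≡ 47 (mod 68).
Multiplying by 47: t ≡ 47·10 = 470 ≡ 62 (mod 68).
With t = 62: k = 12 + 55·62 = 3422.
Check: 3422 mod 55 = 12, 3422 mod 68 = 22. ✓

k = 3422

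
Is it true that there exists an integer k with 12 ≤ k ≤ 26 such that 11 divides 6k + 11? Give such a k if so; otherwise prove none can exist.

Scanning upward from k = 12 gives 83, 89, 95, 101, 107, 113, 119, 125, 131, 137, none divisible by 11. At k = 22 we get 6·22 + 11 = 143, and 143 = 11·13.

k = 22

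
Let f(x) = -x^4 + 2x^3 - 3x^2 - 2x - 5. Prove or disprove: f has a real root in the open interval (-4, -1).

No.

f(-4) = -429 and f(-1) = -9, both negative, so a sign-change argument is unavailable; we show f keeps this sign on the whole interval.
Shift to the endpoint -1: with x = -1 − u (0 < u < 3), one computes f(-1 − u) = -u^4 - 6u^3 - 15u^2 - 14u - 9.
The nonzero coefficients here are all negative, so for u > 0 every term is negative (or zero), and the constant term -9 is strictly negative.
Therefore f(x) < 0 throughout (-4, -1), and f has no zero there.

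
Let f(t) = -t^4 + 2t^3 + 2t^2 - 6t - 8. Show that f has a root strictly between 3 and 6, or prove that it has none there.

f has no root in that interval.

f(3) = -35 and f(6) = -836, both negative, so a sign-change argument is unavailable; we show f keeps this sign on the whole interval.
Substitute t = 3 + u, where 0 < u < 3 on the interval. Expanding, f(3 + u) = -u^4 - 10u^3 - 34u^2 - 48u - 35.
The nonzero coefficients here are all negative, so for u > 0 every term is negative (or zero), and the constant term -35 is strictly negative.
Therefore f(t) < 0 throughout (3, 6), and f has no zero there.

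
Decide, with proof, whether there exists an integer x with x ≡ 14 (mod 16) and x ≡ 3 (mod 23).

gcd(16, 23) = 1, so the Chinese Remainder Theorem guarantees exactly one residue class mod 368 satisfying both.
Any solution of the first congruence is x = 14 + 16t; substituting into the second, 16t ≡ 3 − 14 ≡ 12 (mod 23).
Note 16·13 = 208 ≡ 1 (mod 23) (as 208 − 1 = 9·23), so 16⁻¹ ≡ 13.
Multiplying by 13: t ≡ 13·12 = 156 ≡ 18 (mod 23).
With t = 18: x = 14 + 16·18 = 302.
Verify: 302 = 18·16 + 14 and 302 = 13·23 + 3. ✓

x = 302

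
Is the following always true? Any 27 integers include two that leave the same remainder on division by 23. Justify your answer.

Yes, this is always true.

There are exactly 23 possible remainders on division by 23.
Placing 27 integers into 23 classes, some class receives at least two — say a and b.
So a and b have equal remainders mod 23, which is exactly what was to be shown.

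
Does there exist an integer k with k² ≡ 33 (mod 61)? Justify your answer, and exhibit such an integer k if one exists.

Apply Euler's criterion with the prime 61: 33 is a quadratic residue iff 33^30 ≡ 1 (mod 61), and a non-residue iff it is ≡ −1.
Squaring successively (mod 61): 33^2 = 1089 ≡ 52; 33^4 ≡ 52² = 2704 ≡ 20; 33^8 ≡ 20² = 400 ≡ 34; 33^16 ≡ 34² = 1156 ≡ 58.
Since 30 = 16 + 8 + 4 + 2, 33^30 ≡ 58 · 34 · 20 · 52; multiplying out mod 61: 58·34 = 1972 ≡ 20, then 20·20 = 400 ≡ 34, then 34·52 = 1768 ≡ 60. Thus 33^30 ≡ 60 ≡ −1 (mod 61).
The value −1 means 33 is a non-residue modulo 61, so k² ≡ 33 (mod 61) is impossible.

No, no such integer exists.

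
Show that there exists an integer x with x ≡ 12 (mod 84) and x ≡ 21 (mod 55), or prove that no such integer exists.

x = 516

Since 84 and 55 share no common factor, CRT says the pair of congruences has a solution (unique mod 4620).
Any solution of the first congruence is x = 12 + 84t; substituting into the second, 84t ≡ 21 − 12 ≡ 9 (mod 55).
84 ≡ 29 (mod 55), so this reads 29t ≡ 9 (mod 55). To invert 29 modulo 55: 55 = 1·29 + 26, 29 = 1·26 + 3, 26 = 8·3 + 2, 3 = 1·2 + 1, 2 = 2·1 + 0, and unwinding, 1 = 3 − 1·2 = 3 − (26 − 8·3) = −26 + 9·3 = −26 + 9·(29 − 1·26) = 9·29 − 10·26 = 9·29 − 10·(55 − 1·29) = −10·55 + 19·29. Thus 29⁻¹ ≡ 19 (mod 55).
Therefore t ≡ 19·9 = 171 ≡ 6 (mod 55).
Taking t = 6 gives x = 12 + 84·6 = 516.
Verify: 516 = 6·84 + 12 and 516 = 9·55 + 21. ✓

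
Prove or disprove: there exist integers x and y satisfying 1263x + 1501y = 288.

1263 and 1501 are coprime, so 1263x + 1501y ranges over all of ℤ.
Dividing repeatedly: 1501 = 1·1263 + 238, 1263 = 5·238 + 73, 238 = 3·73 + 19, 73 = 3·19 + 16, 19 = 1·16 + 3, 16 = 5·3 + 1, 3 = 3·1 + 0.
Working back up the chain: 1 = 16 − 5·3 = 16 − 5·(19 − 1·16) = −5·19 + 6·16 = −5·19 + 6·(73 − 3·19) = 6·73 − 23·19 = 6·73 − 23·(238 − 3·73) = −23·238 + 75·73 = −23·238 + 75·(1263 − 5·238) = 75·1263 − 398·238 = 75·1263 − 398·(1501 − 1·1263) = −398·1501 + 473·1263. So 1263·473 + 1501·(-398) = 1.
Multiplying through by 288: x = 473·288 = 136224, y = (-398)·288 = -114624 is a solution.
Shifting by a multiple of (1501, −1263) keeps it a solution: x = 136224 − 90·1501 = 1134, y = -114624 + 90·1263 = -954.
Check: 1263·1134 + 1501·(-954) = 1432242 − 1431954 = 288. ✓

x = 1134, y = -954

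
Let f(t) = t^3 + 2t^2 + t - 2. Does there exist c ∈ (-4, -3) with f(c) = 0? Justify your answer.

f(-4) = -38 and f(-3) = -14, both negative, so a sign-change argument is unavailable; we show f keeps this sign on the whole interval.
Substitute t = -3 − u, where 0 < u < 1 on the interval. Expanding, f(-3 − u) = -u^3 - 7u^2 - 16u - 14.
The nonzero coefficients here are all negative, so for u > 0 every term is negative (or zero), and the constant term -14 is strictly negative.
So f is strictly negative on (-4, -3); no root exists in the interval.

No.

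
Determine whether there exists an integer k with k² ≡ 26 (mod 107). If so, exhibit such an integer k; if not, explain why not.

Apply Euler's criterion with the prime 107: 26 is a quadratic residue iff 26^53 ≡ 1 (mod 107), and a non-residue iff it is ≡ −1.
Squaring successively (mod 107): 26^2 = 676 ≡ 34; 26^4 ≡ 34² = 1156 ≡ 86; 26^8 ≡ 86² = 7396 ≡ 13; 26^16 ≡ 13² = 169 ≡ 62; 26^32 ≡ 62² = 3844 ≡ 99.
Since 53 = 32 + 16 + 4 + 1, 26^53 ≡ 99 · 62 · 86 · 26; multiplying out mod 107: 99·62 = 6138 ≡ 39, then 39·86 = 3354 ≡ 37, then 37·26 = 962 ≡ 106. Thus 26^53 ≡ 106 ≡ −1 (mod 107).
By Euler's criterion 26 is a quadratic non-residue mod 107: no k satisfies k² ≡ 26 (mod 107).

No such integer exists.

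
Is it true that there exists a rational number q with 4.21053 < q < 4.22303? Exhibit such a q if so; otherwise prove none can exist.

q = 38/9

Scale by 9: the interval becomes (37.89477, 38.00727), which contains the integer 38.
Hence 38/9 is a rational number with 4.21053 < 38/9 < 4.22303.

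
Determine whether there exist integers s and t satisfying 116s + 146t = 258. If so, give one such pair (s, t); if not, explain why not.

Since gcd(116, 146) = 2 and 258 = 2·129, Bézout's identity guarantees a solution.
Dividing through by 2 reduces the equation to 58s + 73t = 129.
Euclidean algorithm: 73 = 1·58 + 15, 58 = 3·15 + 13, 15 = 1·13 + 2, 13 = 6·2 + 1, 2 = 2·1 + 0.
Working back up the chain: 1 = 13 − 6·2 = 13 − 6·(15 − 1·13) = −6·15 + 7·13 = −6·15 + 7·(58 − 3·15) = 7·58 − 27·15 = 7·58 − 27·(73 − 1·58) = −27·73 + 34·58. So 58·34 + 73·(-27) = 1.
Times 129: 58·4386 + 73·(-3483) = 129, so (4386, -3483) solves it.
Shifting by a multiple of (73, −58) keeps it a solution: s = 4386 − 60·73 = 6, t = -3483 + 60·58 = -3.
Check: 116·6 + 146·(-3) = 696 − 438 = 258. ✓

s = 6, t = -3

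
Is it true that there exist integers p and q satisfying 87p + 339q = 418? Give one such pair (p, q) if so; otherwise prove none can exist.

gcd(87, 339) = 3, so every integer of the form 87p + 339q is a multiple of 3.
But 418 = 3·139 + 1, so 3 ∤ 418.
Hence no integers p, q satisfy the equation.

No, no such integers exist.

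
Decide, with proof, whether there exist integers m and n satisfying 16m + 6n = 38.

m = 2, n = 1

Every value of 16m + 6n is a multiple of gcd(16, 6) = 2; since 2 ∣ 38, solutions exist.
Dividing through by 2 reduces the equation to 8m + 3n = 19.
Dividing repeatedly: 8 = 2·3 + 2, 3 = 1·2 + 1, 2 = 2·1 + 0.
Unwinding: 1 = 3 − 1·2 = 3 − (8 − 2·3) = −8 + 3·3, i.e. 8·(-1) + 3·3 = 1.
Multiplying through by 19: m = (-1)·19 = -19, n = 3·19 = 57 is a solution.
Shifting by a multiple of (3, −8) keeps it a solution: m = -19 + 7·3 = 2, n = 57 − 7·8 = 1.
Indeed 16·2 + 6·1 = 32 + 6 = 38.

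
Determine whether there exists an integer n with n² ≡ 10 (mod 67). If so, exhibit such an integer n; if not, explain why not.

n = 12

Take n = 12. Then 12² = 144 = 2·67 + 10, so 12² ≡ 10 (mod 67).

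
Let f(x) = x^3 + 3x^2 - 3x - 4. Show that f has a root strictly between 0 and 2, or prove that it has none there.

Yes, f has a root in the interval.

f(0) = -4 and f(2) = 10, which have opposite signs.
Since f is a polynomial it is continuous on [0, 2].
By the Intermediate Value Theorem, f takes the value 0 somewhere in the open interval.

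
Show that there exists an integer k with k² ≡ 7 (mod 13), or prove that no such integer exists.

Computing k² mod 13 for k = 0, 1, …, 6 (enough, by the symmetry k ↦ 13 − k) gives 0, 1, 4, 9, 3, 12, 10.
The set of squares mod 13 is therefore {0, 1, 3, 4, 9, 10, 12}, which does not contain 7.
Hence no integer k has k² ≡ 7 (mod 13).

There is no such integer.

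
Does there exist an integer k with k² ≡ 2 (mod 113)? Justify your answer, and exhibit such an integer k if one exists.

k = 62 works: 62² = 3844, and 3844 − 2 = 3842 = 34·113.

k = 62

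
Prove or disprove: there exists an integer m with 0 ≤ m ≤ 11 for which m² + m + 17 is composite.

There is no such integer m in that range.

The values for m = 0, 1, …, 11 are 17, 19, 23, 29, 37, 47, 59, 73, 89, 107, 127, 149, and each of these is prime.
So no value in the range makes the expression composite.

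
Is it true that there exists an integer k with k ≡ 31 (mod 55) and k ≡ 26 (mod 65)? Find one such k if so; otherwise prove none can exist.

k = 416

Here gcd(55, 65) = 5, and both 31 and 26 leave remainder 1 mod 5, so the system is consistent.
List candidates k ≡ 31 (mod 55): 31, 86, 141, 196, 251, 306, 361, 416. Modulo 65 these are 31, 21, 11, 1, 56, 46, 36, 26; 416 gives 26 as required.
Indeed 416 ≡ 31 (mod 55) and 416 ≡ 26 (mod 65).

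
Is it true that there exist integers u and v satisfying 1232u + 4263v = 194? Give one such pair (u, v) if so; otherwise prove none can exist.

Both 1232 and 4263 are divisible by gcd(1232, 4263) = 7, hence so is any combination 1232u + 4263v.
But 194 is not a multiple of 7 (it leaves remainder 5).
Therefore 1232u + 4263v = 194 has no solution in integers.

No such integers exist.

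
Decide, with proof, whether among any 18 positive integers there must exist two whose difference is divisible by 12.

Each integer lies in one of the 12 residue classes modulo 12.
With 18 integers and only 12 classes, the pigeonhole principle forces two of them, say a and b, into the same class.
Then a ≡ b (mod 12), i.e. 12 ∣ (a − b).

True.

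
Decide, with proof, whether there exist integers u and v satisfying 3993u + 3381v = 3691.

There are no such integers.

Both 3993 and 3381 are divisible by gcd(3993, 3381) = 3, hence so is any combination 3993u + 3381v.
But 3691 = 3·1230 + 1, so 3 ∤ 3691.
So the equation is unsolvable over ℤ.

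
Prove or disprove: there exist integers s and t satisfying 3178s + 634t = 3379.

No, no such integers exist.

Both 3178 and 634 are divisible by gcd(3178, 634) = 2, hence so is any combination 3178s + 634t.
But 3379 = 2·1689 + 1, so 2 ∤ 3379.
So the equation is unsolvable over ℤ.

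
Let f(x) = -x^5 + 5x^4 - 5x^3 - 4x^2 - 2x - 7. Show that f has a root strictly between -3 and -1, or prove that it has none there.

The endpoint values f(-3) = 746 and f(-1) = 2 are both positive. Claim: f(x) > 0 for every x in (-3, -1).
Substitute x = -1 − u, where 0 < u < 2 on the interval. Expanding, f(-1 − u) = u^5 + 10u^4 + 35u^3 + 51u^2 + 34u + 2.
The nonzero coefficients here are all positive, so for u > 0 every term is positive (or zero), and the constant term 2 is strictly positive.
So f is strictly positive on (-3, -1); no root exists in the interval.

No.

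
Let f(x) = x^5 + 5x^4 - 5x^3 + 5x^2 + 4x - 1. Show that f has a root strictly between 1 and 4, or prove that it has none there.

f has no root in that interval.

The endpoint values f(1) = 9 and f(4) = 2079 are both positive. Claim: f(x) > 0 for every x in (1, 4).
Substitute x = 1 + u, where 0 < u < 3 on the interval. Expanding, f(1 + u) = u^5 + 10u^4 + 25u^3 + 30u^2 + 24u + 9.
The nonzero coefficients here are all positive, so for u > 0 every term is positive (or zero), and the constant term 9 is strictly positive.
So f is strictly positive on (1, 4); no root exists in the interval.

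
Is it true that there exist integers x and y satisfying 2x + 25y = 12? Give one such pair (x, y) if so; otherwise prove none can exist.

Since gcd(2, 25) = 1, every integer is an integer combination of 2 and 25.
Run the Euclidean algorithm on 25 and 2: 25 = 12·2 + 1, 2 = 2·1 + 0.
Back-substituting, 1 = 25 − 12·2; that is, 2·(-12) + 25·1 = 1.
Multiplying through by 12: x = (-12)·12 = -144, y = 1·12 = 12 is a solution.
Adding 6·25 to x and subtracting 6·2 from y gives the tidier solution (6, 0).
Check: 2·6 + 25·0 = 12 + 0 = 12. ✓

x = 6, y = 0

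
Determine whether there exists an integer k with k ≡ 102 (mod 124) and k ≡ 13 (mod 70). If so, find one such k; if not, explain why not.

No such integer exists.

Both moduli are multiples of 2 = gcd(124, 70), so any solution would satisfy k ≡ 102 and k ≡ 13 modulo 2 simultaneously.
These are incompatible: 102 − 13 = 89 is not divisible by 2.
Therefore no such k exists.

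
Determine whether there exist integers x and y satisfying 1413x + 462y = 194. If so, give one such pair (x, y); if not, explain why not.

Any value of 1413x + 462y is a multiple of gcd(1413, 462) = 3.
However 194 leaves remainder 2 on division by 3.
Therefore 1413x + 462y = 194 has no solution in integers.

No such integers exist.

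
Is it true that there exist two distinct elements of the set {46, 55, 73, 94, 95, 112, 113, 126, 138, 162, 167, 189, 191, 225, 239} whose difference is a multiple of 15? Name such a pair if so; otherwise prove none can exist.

No such pair exists.

Residues mod 15: 46↦1, 55↦10, 73↦13, 94↦4, 95↦5, 112↦7, 113↦8, 126↦6, 138↦3, 162↦12, 167↦2, 189↦9, 191↦11, 225↦0, 239↦14.
These 15 residues are pairwise different, hence no difference of two elements is divisible by 15.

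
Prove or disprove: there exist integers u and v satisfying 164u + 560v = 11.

gcd(164, 560) = 4, so every integer of the form 164u + 560v is a multiple of 4.
However 11 leaves remainder 3 on division by 4.
Hence no integers u, v satisfy the equation.

There are no such integers.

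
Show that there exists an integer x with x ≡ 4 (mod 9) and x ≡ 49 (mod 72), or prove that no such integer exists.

x = 49

The moduli are not coprime: gcd(9, 72) = 9. Compatibility requires 9 ∣ (49 − 4) = 45, which holds, so solutions exist.
The integers ≡ 4 (mod 9) are 4, 13, 22, 31, 40, 49, …; their remainders mod 72 are 4, 13, 22, 31, 40, 49, so x = 49 is the first that is ≡ 49 (mod 72).
Check: 49 mod 9 = 4, 49 mod 72 = 49. ✓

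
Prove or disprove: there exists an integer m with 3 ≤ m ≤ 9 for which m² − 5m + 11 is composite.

At m = 7: 7² − 5·7 + 11 = 25 = 5·5, which is composite.

m = 7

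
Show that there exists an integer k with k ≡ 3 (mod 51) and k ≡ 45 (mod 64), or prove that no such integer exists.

k = 2349

Since 51 and 64 share no common factor, CRT says the pair of congruences has a solution (unique mod 3264).
Write k = 3 + 51t and require 3 + 51t ≡ 45 (mod 64), i.e. 51t ≡ 42 (mod 64).
Since 51·59 = 3009 = 47·64 + 1, the inverse of 51 mod 64 is 59.
Multiplying by 59: t ≡ 59·42 = 2478 ≡ 46 (mod 64).
Taking t = 46 gives k = 3 + 51·46 = 2349.
Indeed 2349 ≡ 3 (mod 51) and 2349 ≡ 45 (mod 64).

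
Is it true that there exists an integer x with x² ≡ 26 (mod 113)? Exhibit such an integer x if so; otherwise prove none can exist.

Take x = 34. Then 34² = 1156 = 10·113 + 26, so 34² ≡ 26 (mod 113).

x = 34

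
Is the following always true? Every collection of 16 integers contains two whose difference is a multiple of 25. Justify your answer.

Consider the 16 integers 110, 111, …, 125. They lie in distinct residue classes modulo 25, since 16 ≤ 25.
The differences between them range over 1, …, 15, none of which is divisible by 25.

No, the set {110, 111, 112, 113, 114, 115, 116, 117, 118, 119, 120, 121, 122, 123, 124, 125} is a counterexample.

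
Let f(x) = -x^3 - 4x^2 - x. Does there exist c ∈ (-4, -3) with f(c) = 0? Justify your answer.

f(-4) = 4 and f(-3) = -6, which have opposite signs.
As a polynomial, f is continuous on every closed interval.
So by the Intermediate Value Theorem there is a c strictly between -4 and -3 with f(c) = 0.

Yes, such a c exists.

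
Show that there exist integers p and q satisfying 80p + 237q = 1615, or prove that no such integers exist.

p = 35, q = -5

80 and 237 are coprime, so 80p + 237q ranges over all of ℤ.
Euclidean algorithm: 237 = 2·80 + 77, 80 = 1·77 + 3, 77 = 25·3 + 2, 3 = 1·2 + 1, 2 = 2·1 + 0.
Unwinding: 1 = 3 − 1·2 = 3 − (77 − 25·3) = −77 + 26·3 = −77 + 26·(80 − 1·77) = 26·80 − 27·77 = 26·80 − 27·(237 − 2·80) = −27·237 + 80·80, i.e. 80·80 + 237·(-27) = 1.
Scaling by 1615 gives the particular solution (p, q) = (129200, -43605).
The general solution is p = 129200 + 237k, q = -43605 − 80k; taking k = -545 gives the smaller pair p = 35, q = -5.
Indeed 80·35 + 237·(-5) = 2800 − 1185 = 1615.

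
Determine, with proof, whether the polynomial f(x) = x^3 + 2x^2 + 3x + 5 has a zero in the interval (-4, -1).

f(-4) = -39 and f(-1) = 3, which have opposite signs.
f is continuous everywhere (it is a polynomial), in particular on [-4, -1].
By the Intermediate Value Theorem f must vanish at some point of (-4, -1).

Yes, f has a root in the interval.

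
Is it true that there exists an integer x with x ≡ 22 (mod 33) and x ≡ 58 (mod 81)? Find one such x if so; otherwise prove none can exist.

Here gcd(33, 81) = 3, and both 22 and 58 leave remainder 1 mod 3, so the system is consistent.
The integers ≡ 22 (mod 33) are 22, 55, 88, 121, 154, 187, 220, …; their remainders mod 81 are 22, 55, 7, 40, 73, 25, 58, so x = 220 is the first that is ≡ 58 (mod 81).
Verify: 220 = 6·33 + 22 and 220 = 2·81 + 58. ✓

x = 220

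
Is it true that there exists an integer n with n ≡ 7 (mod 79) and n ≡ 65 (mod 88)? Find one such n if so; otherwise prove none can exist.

n = 4905

The moduli 79 and 88 are coprime, so by the Chinese Remainder Theorem a unique solution modulo 6952 exists.
Write n = 7 + 79t and require 7 + 79t ≡ 65 (mod 88), i.e. 79t ≡ 58 (mod 88).
Note 79·39 = 3081 ≡ 1 (mod 88) (as 3081 − 1 = 35·88), so 79⁻¹ ≡ 39.
Multiplying by 39: t ≡ 39·58 = 2262 ≡ 62 (mod 88).
Taking t = 62 gives n = 7 + 79·62 = 4905.
Verify: 4905 = 62·79 + 7 and 4905 = 55·88 + 65. ✓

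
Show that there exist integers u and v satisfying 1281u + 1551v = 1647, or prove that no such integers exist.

u = 149, v = -122

Every value of 1281u + 1551v is a multiple of gcd(1281, 1551) = 3; since 3 ∣ 1647, solutions exist.
Dividing through by 3 reduces the equation to 427u + 517v = 549.
Run the Euclidean algorithm on 517 and 427: 517 = 1·427 + 90, 427 = 4·90 + 67, 90 = 1·67 + 23, 67 = 2·23 + 21, 23 = 1·21 + 2, 21 = 10·2 + 1, 2 = 2·1 + 0.
Back-substituting, 1 = 21 − 10·2 = 21 − 10·(23 − 1·21) = −10·23 + 11·21 = −10·23 + 11·(67 − 2·23) = 11·67 − 32·23 = 11·67 − 32·(90 − 1·67) = −32·90 + 43·67 = −32·90 + 43·(427 − 4·90) = 43·427 − 204·90 = 43·427 − 204·(517 − 1·427) = −204·517 + 247·427; that is, 427·247 + 517·(-204) = 1.
Times 549: 427·135603 + 517·(-111996) = 549, so (135603, -111996) solves it.
Subtracting 262·517 from u and adding 262·427 to v gives the tidier solution (149, -122).
Check: 1281·149 + 1551·(-122) = 190869 − 189222 = 1647. ✓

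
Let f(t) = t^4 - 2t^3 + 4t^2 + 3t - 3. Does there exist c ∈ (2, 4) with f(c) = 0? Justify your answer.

No such root exists.

f(2) = 19 and f(4) = 201, both positive, so a sign-change argument is unavailable; we show f keeps this sign on the whole interval.
Shift to the endpoint 2: with t = 2 + u (0 < u < 2), one computes f(2 + u) = u^4 + 6u^3 + 16u^2 + 27u + 19.
The nonzero coefficients here are all positive, so for u > 0 every term is positive (or zero), and the constant term 19 is strictly positive.
Therefore f(t) > 0 throughout (2, 4), and f has no zero there.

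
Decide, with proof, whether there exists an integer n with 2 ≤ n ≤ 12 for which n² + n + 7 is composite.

n = 4

At n = 4: 4² + 4 + 7 = 27 = 3·9, which is composite.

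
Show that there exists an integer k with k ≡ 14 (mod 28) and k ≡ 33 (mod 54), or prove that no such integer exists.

No, no such integer exists.

gcd(28, 54) = 2. If k ≡ 14 (mod 28) and k ≡ 33 (mod 54), then k ≡ 14 (mod 2) and k ≡ 33 (mod 2).
However 14 ≡ 0 and 33 ≡ 1 (mod 2), and 0 ≠ 1.
So no integer satisfies both congruences.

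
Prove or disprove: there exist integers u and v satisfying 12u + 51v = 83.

gcd(12, 51) = 3, so every integer of the form 12u + 51v is a multiple of 3.
But 83 = 3·27 + 2, so 3 ∤ 83.
Therefore 12u + 51v = 83 has no solution in integers.

There are no such integers.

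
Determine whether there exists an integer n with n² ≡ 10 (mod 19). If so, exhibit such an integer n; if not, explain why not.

Since (19 − n)² ≡ n² (mod 19), it suffices to square n = 0, 1, …, 9: the residues are 0, 1, 4, 9, 16, 6, 17, 11, 7, 5.
So the quadratic residues mod 19 are {0, 1, 4, 5, 6, 7, 9, 11, 16, 17}, and 10 is not among them.
Therefore n² ≡ 10 (mod 19) has no solution.

No such integer exists.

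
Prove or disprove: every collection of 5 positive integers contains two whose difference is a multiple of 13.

No; for instance {59, 60, 61, 62, 63} is a counterexample.

Consider the 5 integers 59, 60, …, 63. They lie in distinct residue classes modulo 13, since 5 ≤ 13.
Any two of them differ by at most 4 < 13 and by at least 1, so no difference is a multiple of 13.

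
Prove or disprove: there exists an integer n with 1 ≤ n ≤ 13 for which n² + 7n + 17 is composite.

At n = 10: 10² + 7·10 + 17 = 187 = 11·17, which is composite.

n = 10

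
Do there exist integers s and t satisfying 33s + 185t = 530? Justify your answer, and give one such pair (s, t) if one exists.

s = 145, t = -23

33 and 185 are coprime, so 33s + 185t ranges over all of ℤ.
Dividing repeatedly: 185 = 5·33 + 20, 33 = 1·20 + 13, 20 = 1·13 + 7, 13 = 1·7 + 6, 7 = 1·6 + 1, 6 = 6·1 + 0.
Working back up the chain: 1 = 7 − 1·6 = 7 − (13 − 1·7) = −13 + 2·7 = −13 + 2·(20 − 1·13) = 2·20 − 3·13 = 2·20 − 3·(33 − 1·20) = −3·33 + 5·20 = −3·33 + 5·(185 − 5·33) = 5·185 − 28·33. So 33·(-28) + 185·5 = 1.
Multiplying through by 530: s = (-28)·530 = -14840, t = 5·530 = 2650 is a solution.
Adding 81·185 to s and subtracting 81·33 from t gives the tidier solution (145, -23).
Indeed 33·145 + 185·(-23) = 4785 − 4255 = 530.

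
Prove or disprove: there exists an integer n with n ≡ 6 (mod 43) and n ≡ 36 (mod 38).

Since 43 and 38 share no common factor, CRT says the pair of congruences has a solution (unique mod 1634).
Write n = 6 + 43t and require 6 + 43t ≡ 36 (mod 38), i.e. 43t ≡ 30 (mod 38).
43 ≡ 5 (mod 38), so this reads 5t ≡ 30 (mod 38). To invert 5 modulo 38: 38 = 7·5 + 3, 5 = 1·3 + 2, 3 = 1·2 + 1, 2 = 2·1 + 0, and unwinding, 1 = 3 − 1·2 = 3 − (5 − 1·3) = −5 + 2·3 = −5 + 2·(38 − 7·5) = 2·38 − 15·5. Thus 5⁻¹ ≡ -15 ≡ 23 (mod 38).
Therefore t ≡ 23·30 = 690 ≡ 6 (mod 38).
With t = 6: n = 6 + 43·6 = 264.
Verify: 264 = 6·43 + 6 and 264 = 6·38 + 36. ✓

n = 264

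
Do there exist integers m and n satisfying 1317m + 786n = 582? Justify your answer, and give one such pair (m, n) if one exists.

m = 158, n = -264

Since gcd(1317, 786) = 3 and 582 = 3·194, Bézout's identity guarantees a solution.
Dividing through by 3 reduces the equation to 439m + 262n = 194.
Run the Euclidean algorithm on 439 and 262: 439 = 1·262 + 177, 262 = 1·177 + 85, 177 = 2·85 + 7, 85 = 12·7 + 1, 7 = 7·1 + 0.
Working back up the chain: 1 = 85 − 12·7 = 85 − 12·(177 − 2·85) = −12·177 + 25·85 = −12·177 + 25·(262 − 1·177) = 25·262 − 37·177 = 25·262 − 37·(439 − 1·262) = −37·439 + 62·262. So 439·(-37) + 262·62 = 1.
Multiplying through by 194: m = (-37)·194 = -7178, n = 62·194 = 12028 is a solution.
Shifting by a multiple of (262, −439) keeps it a solution: m = -7178 + 28·262 = 158, n = 12028 − 28·439 = -264.
Indeed 1317·158 + 786·(-264) = 208086 − 207504 = 582.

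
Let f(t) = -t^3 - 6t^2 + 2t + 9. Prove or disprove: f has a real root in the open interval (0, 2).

Yes, f has a root in the interval.

f(0) = 9 and f(2) = -19, which have opposite signs.
Since f is a polynomial it is continuous on [0, 2].
By the Intermediate Value Theorem, f takes the value 0 somewhere in the open interval.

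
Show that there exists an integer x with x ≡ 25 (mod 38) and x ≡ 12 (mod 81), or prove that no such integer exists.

x = 2685

Since 38 and 81 share no common factor, CRT says the pair of congruences has a solution (unique mod 3078).
Write x = 25 + 38t and require 25 + 38t ≡ 12 (mod 81), i.e. 38t ≡ 68 (mod 81).
Since 38·32 = 1216 = 15·81 + 1, the inverse of 38 mod 81 is 32.
Multiplying by 32: t ≡ 32·68 = 2176 ≡ 70 (mod 81).
With t = 70: x = 25 + 38·70 = 2685.
Check: 2685 mod 38 = 25, 2685 mod 81 = 12. ✓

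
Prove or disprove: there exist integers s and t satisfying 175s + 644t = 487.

gcd(175, 644) = 7, so every integer of the form 175s + 644t is a multiple of 7.
But 487 is not a multiple of 7 (it leaves remainder 4).
So the equation is unsolvable over ℤ.

No, no such integers exist.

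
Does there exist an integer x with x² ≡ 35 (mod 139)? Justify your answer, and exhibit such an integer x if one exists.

x = 70

Take x = 70. Then 70² = 4900 = 35·139 + 35, so 70² ≡ 35 (mod 139).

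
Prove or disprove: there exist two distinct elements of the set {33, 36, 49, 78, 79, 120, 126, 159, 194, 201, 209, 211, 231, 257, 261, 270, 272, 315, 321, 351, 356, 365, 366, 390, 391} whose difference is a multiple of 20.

36 mod 20 = 16 and 356 mod 20 = 16, so 356 − 36 = 320 = 16·20.

Yes: 36 and 356.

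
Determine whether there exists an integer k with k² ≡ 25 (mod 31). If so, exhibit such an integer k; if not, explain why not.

k = 5

Take k = 5. Then 5² = 25, and since 0 ≤ 25 < 31 this is already reduced: 5² ≡ 25 (mod 31).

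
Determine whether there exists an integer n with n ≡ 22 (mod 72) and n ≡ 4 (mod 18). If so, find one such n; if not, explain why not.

gcd(72, 18) = 18. A simultaneous solution exists iff 22 ≡ 4 (mod 18); here 22 mod 18 = 4 = 4 mod 18, so it does.
The smallest candidate n = 22 works directly: 22 ≡ 4 (mod 18).
Indeed 22 ≡ 22 (mod 72) and 22 ≡ 4 (mod 18).

n = 22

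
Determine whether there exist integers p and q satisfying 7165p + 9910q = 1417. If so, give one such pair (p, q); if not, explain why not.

No such integers exist.

Both 7165 and 9910 are divisible by gcd(7165, 9910) = 5, hence so is any combination 7165p + 9910q.
But 1417 is not a multiple of 5 (it leaves remainder 2).
Therefore 7165p + 9910q = 1417 has no solution in integers.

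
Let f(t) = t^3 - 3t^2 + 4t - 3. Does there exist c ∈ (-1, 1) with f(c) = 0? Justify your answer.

No such root exists.

Evaluate at the endpoints: f(-1) = -11, f(1) = -1 — same sign (negative).
f'(t) = 3t^2 - 6t + 4 has discriminant (-6)² − 4·3·4 = -12 < 0, so f' has no real roots and is positive for every real t.
So f is strictly increasing; between -1 and 1 its values lie between f(-1) = -11 and f(1) = -1, all negative. Therefore f has no root in (-1, 1).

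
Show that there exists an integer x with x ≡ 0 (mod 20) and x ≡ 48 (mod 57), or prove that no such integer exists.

Since 20 and 57 share no common factor, CRT says the pair of congruences has a solution (unique mod 1140).
Write x = 0 + 20t and require 0 + 20t ≡ 48 (mod 57), i.e. 20t ≡ 48 (mod 57).
To invert 20 modulo 57: 57 = 2·20 + 17, 20 = 1·17 + 3, 17 = 5·3 + 2, 3 = 1·2 + 1, 2 = 2·1 + 0, and unwinding, 1 = 3 − 1·2 = 3 − (17 − 5·3) = −17 + 6·3 = −17 + 6·(20 − 1·17) = 6·20 − 7·17 = 6·20 − 7·(57 − 2·20) = −7·57 + 20·20. Thus 20⁻¹ ≡ 20 (mod 57).
Multiplying by 20: t ≡ 20·48 = 960 ≡ 48 (mod 57).
With t = 48: x = 0 + 20·48 = 960.
Indeed 960 ≡ 0 (mod 20) and 960 ≡ 48 (mod 57).

x = 960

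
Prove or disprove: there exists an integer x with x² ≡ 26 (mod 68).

Work modulo the divisor 4 of 68. If x² ≡ 26 (mod 68) then x² ≡ 2 (mod 4).
Computing x² mod 4 for x = 0, 1, …, 2 (enough, by the symmetry x ↦ 4 − x) gives 0, 1, 0.
The set of squares mod 4 is therefore {0, 1}, which does not contain 2.
Therefore x² ≡ 26 (mod 68) has no solution.

No such integer exists.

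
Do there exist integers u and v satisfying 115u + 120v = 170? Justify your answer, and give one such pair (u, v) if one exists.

Since gcd(115, 120) = 5 and 170 = 5·34, Bézout's identity guarantees a solution.
Dividing through by 5 reduces the equation to 23u + 24v = 34.
Run the Euclidean algorithm on 24 and 23: 24 = 1·23 + 1, 23 = 23·1 + 0.
Working back up the chain: 1 = 24 − 1·23. So 23·(-1) + 24·1 = 1.
Scaling by 34 gives the particular solution (u, v) = (-34, 34).
The general solution is u = -34 + 24k, v = 34 − 23k; taking k = 2 gives the smaller pair u = 14, v = -12.
Indeed 115·14 + 120·(-12) = 1610 − 1440 = 170.

u = 14, v = -12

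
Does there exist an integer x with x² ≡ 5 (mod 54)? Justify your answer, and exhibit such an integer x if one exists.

No, no such integer exists.

Work modulo the divisor 3 of 54. If x² ≡ 5 (mod 54) then x² ≡ 2 (mod 3).
Since (3 − x)² ≡ x² (mod 3), it suffices to square x = 0, 1, …, 1: the residues are 0, 1.
So the quadratic residues mod 3 are {0, 1}, and 2 is not among them.
Hence no integer x has x² ≡ 5 (mod 54).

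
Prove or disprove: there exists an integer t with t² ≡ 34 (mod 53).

Apply Euler's criterion with the prime 53: 34 is a quadratic residue iff 34^26 ≡ 1 (mod 53), and a non-residue iff it is ≡ −1.
Squaring successively (mod 53): 34^2 = 1156 ≡ 43; 34^4 ≡ 43² = 1849 ≡ 47; 34^8 ≡ 47² = 2209 ≡ 36; 34^16 ≡ 36² = 1296 ≡ 24.
Since 26 = 16 + 8 + 2, 34^26 ≡ 24 · 36 · 43; multiplying out mod 53: 24·36 = 864 ≡ 16, then 16·43 = 688 ≡ 52. Thus 34^26 ≡ 52 ≡ −1 (mod 53).
By Euler's criterion 34 is a quadratic non-residue mod 53: no t satisfies t² ≡ 34 (mod 53).

No such integer exists.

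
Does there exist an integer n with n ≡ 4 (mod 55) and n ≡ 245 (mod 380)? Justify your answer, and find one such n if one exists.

gcd(55, 380) = 5. If n ≡ 4 (mod 55) and n ≡ 245 (mod 380), then n ≡ 4 (mod 5) and n ≡ 245 (mod 5).
But 4 mod 5 = 4 while 245 mod 5 = 0, a contradiction.
Hence the system has no solution.

There is no such integer.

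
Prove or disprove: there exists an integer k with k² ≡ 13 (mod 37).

Apply Euler's criterion with the prime 37: 13 is a quadratic residue iff 13^18 ≡ 1 (mod 37), and a non-residue iff it is ≡ −1.
Squaring successively (mod 37): 13^2 = 169 ≡ 21; 13^4 ≡ 21² = 441 ≡ 34; 13^8 ≡ 34² = 1156 ≡ 9; 13^16 ≡ 9² = 81 ≡ 7.
Since 18 = 16 + 2, 13^18 ≡ 7 · 21; multiplying out mod 37: 7·21 = 147 ≡ 36. Thus 13^18 ≡ 36 ≡ −1 (mod 37).
By Euler's criterion 13 is a quadratic non-residue mod 37: no k satisfies k² ≡ 13 (mod 37).

No such integer exists.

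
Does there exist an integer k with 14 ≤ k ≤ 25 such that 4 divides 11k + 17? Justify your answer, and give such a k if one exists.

k = 17

For k = 14, 15, 16 the values 171, 182, 193 are not multiples of 4. Try k = 17: 11·17 + 17 = 204 = 51·4, which is divisible by 4.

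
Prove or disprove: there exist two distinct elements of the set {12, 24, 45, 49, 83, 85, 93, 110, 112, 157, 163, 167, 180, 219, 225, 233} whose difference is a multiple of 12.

12 and 24 are such a pair.

Reduce each element mod 12: 12↦0, 24↦0, 45↦9, 49↦1, 83↦11, 85↦1, 93↦9, 110↦2, 112↦4, 157↦1, 163↦7, 167↦11, 180↦0, 219↦3, 225↦9, 233↦5. The residue 0 repeats (at 12 and 24), and 24 − 12 = 12 = 1·12.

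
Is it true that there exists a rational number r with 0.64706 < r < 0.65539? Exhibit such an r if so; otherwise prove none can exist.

r = 13/20

Multiplying by 20: 20·0.64706 = 12.94120 and 20·0.65539 = 13.10780, so the integer 13 lies strictly between them.
Hence 13/20 is a rational number with 0.64706 < 13/20 < 0.65539.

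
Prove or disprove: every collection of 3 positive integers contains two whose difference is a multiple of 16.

Try 3 consecutive integers, 51, 52, 53. Their remainders mod 16 are 3, 4, 5 — pairwise different, as any 3 ≤ 16 consecutive integers have distinct residues.
Any two of them differ by at most 2 < 16 and by at least 1, so no difference is a multiple of 16.

No; for instance {51, 52, 53} is a counterexample.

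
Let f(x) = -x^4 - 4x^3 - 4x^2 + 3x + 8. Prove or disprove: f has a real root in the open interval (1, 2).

Yes, f has a root in the interval.

f(1) = 2 and f(2) = -50, which have opposite signs.
f is continuous everywhere (it is a polynomial), in particular on [1, 2].
By the Intermediate Value Theorem f must vanish at some point of (1, 2).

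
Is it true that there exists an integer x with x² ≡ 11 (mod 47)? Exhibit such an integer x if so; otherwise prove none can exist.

47 is prime, so by Euler's criterion 11 is a square mod 47 iff 11^((47−1)/2) = 11^23 ≡ 1 (mod 47).
Squaring successively (mod 47): 11^2 = 121 ≡ 27; 11^4 ≡ 27² = 729 ≡ 24; 11^8 ≡ 24² = 576 ≡ 12; 11^16 ≡ 12² = 144 ≡ 3.
Since 23 = 16 + 4 + 2 + 1, 11^23 ≡ 3 · 24 · 27 · 11; multiplying out mod 47: 3·24 = 72 ≡ 25, then 25·27 = 675 ≡ 17, then 17·11 = 187 ≡ 46. Thus 11^23 ≡ 46 ≡ −1 (mod 47).
The value −1 means 11 is a non-residue modulo 47, so x² ≡ 11 (mod 47) is impossible.

No such integer exists.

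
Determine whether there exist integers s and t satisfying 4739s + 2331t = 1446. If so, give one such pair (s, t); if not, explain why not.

No, no such integers exist.

Both 4739 and 2331 are divisible by gcd(4739, 2331) = 7, hence so is any combination 4739s + 2331t.
But 1446 = 7·206 + 4, so 7 ∤ 1446.
Hence no integers s, t satisfy the equation.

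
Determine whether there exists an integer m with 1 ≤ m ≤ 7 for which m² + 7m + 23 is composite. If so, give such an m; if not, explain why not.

m = 7

At m = 7: 7² + 7·7 + 23 = 121 = 11·11, which is composite.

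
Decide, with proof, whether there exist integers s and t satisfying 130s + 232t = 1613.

No, no such integers exist.

gcd(130, 232) = 2, so every integer of the form 130s + 232t is a multiple of 2.
But 1613 is not a multiple of 2 (it leaves remainder 1).
Therefore 130s + 232t = 1613 has no solution in integers.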